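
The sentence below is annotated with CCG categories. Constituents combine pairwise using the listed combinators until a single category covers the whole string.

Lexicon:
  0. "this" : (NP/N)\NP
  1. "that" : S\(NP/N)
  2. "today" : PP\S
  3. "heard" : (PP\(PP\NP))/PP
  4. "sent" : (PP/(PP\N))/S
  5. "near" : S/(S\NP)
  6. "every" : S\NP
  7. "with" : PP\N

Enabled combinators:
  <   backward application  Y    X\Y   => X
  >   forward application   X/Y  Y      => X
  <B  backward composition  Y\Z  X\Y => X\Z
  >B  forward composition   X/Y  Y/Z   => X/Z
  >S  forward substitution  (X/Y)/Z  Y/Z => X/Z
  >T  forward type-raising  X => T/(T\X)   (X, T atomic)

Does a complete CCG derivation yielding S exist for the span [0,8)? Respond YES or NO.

NO

(NP/N)\NP S\(NP/N) PP\S (PP\(PP\NP))/PP (PP/(PP\N))/S S/(S\NP) S\NP PP\N
CKY chart[0,8] = {N/(N\PP), NP/(NP\PP), PP, PP/(PP\PP), S/(S\PP)}; S ∉ chart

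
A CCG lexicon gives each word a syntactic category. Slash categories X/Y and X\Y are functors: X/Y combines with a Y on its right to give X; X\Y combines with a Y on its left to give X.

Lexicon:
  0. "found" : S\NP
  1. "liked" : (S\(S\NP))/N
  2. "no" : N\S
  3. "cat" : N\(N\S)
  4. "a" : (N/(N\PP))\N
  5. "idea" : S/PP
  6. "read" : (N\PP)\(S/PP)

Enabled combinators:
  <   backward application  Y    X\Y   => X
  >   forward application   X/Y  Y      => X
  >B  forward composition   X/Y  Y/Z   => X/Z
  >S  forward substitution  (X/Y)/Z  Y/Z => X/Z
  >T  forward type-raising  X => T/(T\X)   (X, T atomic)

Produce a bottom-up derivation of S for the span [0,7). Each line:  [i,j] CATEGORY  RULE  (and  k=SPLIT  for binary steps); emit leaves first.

[0,7] S   <
  [0,1] "found" : S\NP
  [1,7] S\(S\NP)   >
    [1,2] "liked" : (S\(S\NP))/N
    [2,7] N   >
      [2,5] N/(N\PP)   <
        [2,4] N   <
          [2,3] "no" : N\S
          [3,4] "cat" : N\(N\S)
        [4,5] "a" : (N/(N\PP))\N
      [5,7] N\PP   <
        [5,6] "idea" : S/PP
        [6,7] "read" : (N\PP)\(S/PP)

[0,1] S\NP  lex  "found"
[1,2] (S\(S\NP))/N  lex  "liked"
[2,3] N\S  lex  "no"
[3,4] N\(N\S)  lex  "cat"
[2,4] N  <  k=3
[4,5] (N/(N\PP))\N  lex  "a"
[2,5] N/(N\PP)  <  k=4
[5,6] S/PP  lex  "idea"
[6,7] (N\PP)\(S/PP)  lex  "read"
[5,7] N\PP  <  k=6
[2,7] N  >  k=5
[1,7] S\(S\NP)  >  k=2
[0,7] S  <  k=1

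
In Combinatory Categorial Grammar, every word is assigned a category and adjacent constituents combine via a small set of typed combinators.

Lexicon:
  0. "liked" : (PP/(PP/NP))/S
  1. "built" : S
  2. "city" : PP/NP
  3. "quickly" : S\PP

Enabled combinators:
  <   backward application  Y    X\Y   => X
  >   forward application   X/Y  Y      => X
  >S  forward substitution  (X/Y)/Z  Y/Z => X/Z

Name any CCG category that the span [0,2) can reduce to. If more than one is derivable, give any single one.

PP/(PP/NP)

[0,4] S   <
  [0,3] PP   >
    [0,2] PP/(PP/NP)   >
      [0,1] "liked" : (PP/(PP/NP))/S
      [1,2] "built" : S
    [2,3] "city" : PP/NP
  [3,4] "quickly" : S\PP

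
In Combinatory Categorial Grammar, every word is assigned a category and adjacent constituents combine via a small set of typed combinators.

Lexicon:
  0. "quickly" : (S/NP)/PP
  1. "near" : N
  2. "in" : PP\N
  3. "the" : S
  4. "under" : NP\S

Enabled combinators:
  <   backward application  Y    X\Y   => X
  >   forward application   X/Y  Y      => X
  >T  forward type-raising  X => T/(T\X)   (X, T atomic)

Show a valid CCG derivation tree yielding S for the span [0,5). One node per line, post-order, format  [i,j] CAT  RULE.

[0,5] S   >
  [0,3] S/NP   >
    [0,1] "quickly" : (S/NP)/PP
    [1,3] PP   <
      [1,2] "near" : N
      [2,3] "in" : PP\N
  [3,5] NP   <
    [3,4] "the" : S
    [4,5] "under" : NP\S

[0,1] (S/NP)/PP  lex  "quickly"
[1,2] N  lex  "near"
[2,3] PP\N  lex  "in"
[1,3] PP  <  k=2
[0,3] S/NP  >  k=1
[3,4] S  lex  "the"
[4,5] NP\S  lex  "under"
[3,5] NP  <  k=4
[0,5] S  >  k=3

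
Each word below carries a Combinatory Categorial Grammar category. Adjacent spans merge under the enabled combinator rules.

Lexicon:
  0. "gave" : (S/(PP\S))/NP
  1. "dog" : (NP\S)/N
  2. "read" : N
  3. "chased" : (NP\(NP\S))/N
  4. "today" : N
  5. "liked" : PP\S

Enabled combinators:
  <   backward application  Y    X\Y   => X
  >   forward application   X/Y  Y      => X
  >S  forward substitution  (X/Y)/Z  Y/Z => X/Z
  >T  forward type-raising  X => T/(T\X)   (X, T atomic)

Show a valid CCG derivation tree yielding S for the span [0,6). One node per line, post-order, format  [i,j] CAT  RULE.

[0,6] S   >
  [0,5] S/(PP\S)   >
    [0,1] "gave" : (S/(PP\S))/NP
    [1,5] NP   <
      [1,3] NP\S   >
        [1,2] "dog" : (NP\S)/N
        [2,3] "read" : N
      [3,5] NP\(NP\S)   >
        [3,4] "chased" : (NP\(NP\S))/N
        [4,5] "today" : N
  [5,6] "liked" : PP\S

[0,1] (S/(PP\S))/NP  lex  "gave"
[1,2] (NP\S)/N  lex  "dog"
[2,3] N  lex  "read"
[1,3] NP\S  >  k=2
[3,4] (NP\(NP\S))/N  lex  "chased"
[4,5] N  lex  "today"
[3,5] NP\(NP\S)  >  k=4
[1,5] NP  <  k=3
[0,5] S/(PP\S)  >  k=1
[5,6] PP\S  lex  "liked"
[0,6] S  >  k=5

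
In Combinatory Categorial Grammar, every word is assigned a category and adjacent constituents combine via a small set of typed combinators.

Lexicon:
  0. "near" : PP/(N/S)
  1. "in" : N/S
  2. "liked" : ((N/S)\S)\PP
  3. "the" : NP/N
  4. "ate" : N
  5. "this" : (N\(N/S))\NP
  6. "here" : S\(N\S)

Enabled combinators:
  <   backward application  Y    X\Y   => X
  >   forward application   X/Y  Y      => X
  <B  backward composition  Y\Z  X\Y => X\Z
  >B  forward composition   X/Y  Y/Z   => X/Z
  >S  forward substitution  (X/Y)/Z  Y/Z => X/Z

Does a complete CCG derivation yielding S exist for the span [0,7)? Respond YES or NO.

[0,7] S   <
  [0,6] N\S   <B
    [0,3] (N/S)\S   <
      [0,2] PP   >
        [0,1] "near" : PP/(N/S)
        [1,2] "in" : N/S
      [2,3] "liked" : ((N/S)\S)\PP
    [3,6] N\(N/S)   <
      [3,5] NP   >
        [3,4] "the" : NP/N
        [4,5] "ate" : N
      [5,6] "this" : (N\(N/S))\NP
  [6,7] "here" : S\(N\S)

YES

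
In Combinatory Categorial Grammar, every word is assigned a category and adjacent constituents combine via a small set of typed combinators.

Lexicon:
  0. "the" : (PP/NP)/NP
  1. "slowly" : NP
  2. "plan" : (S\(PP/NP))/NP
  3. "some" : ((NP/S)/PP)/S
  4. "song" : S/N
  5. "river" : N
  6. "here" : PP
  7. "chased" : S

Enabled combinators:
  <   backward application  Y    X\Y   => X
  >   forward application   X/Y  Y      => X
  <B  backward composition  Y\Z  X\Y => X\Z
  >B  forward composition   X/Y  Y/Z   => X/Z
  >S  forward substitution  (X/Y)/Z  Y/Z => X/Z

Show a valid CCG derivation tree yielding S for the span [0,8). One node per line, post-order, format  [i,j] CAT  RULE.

[0,1] (PP/NP)/NP  lex  "the"
[1,2] NP  lex  "slowly"
[0,2] PP/NP  >  k=1
[2,3] (S\(PP/NP))/NP  lex  "plan"
[3,4] ((NP/S)/PP)/S  lex  "some"
[4,5] S/N  lex  "song"
[5,6] N  lex  "river"
[4,6] S  >  k=5
[3,6] (NP/S)/PP  >  k=4
[6,7] PP  lex  "here"
[3,7] NP/S  >  k=6
[7,8] S  lex  "chased"
[3,8] NP  >  k=7
[2,8] S\(PP/NP)  >  k=3
[0,8] S  <  k=2

[0,8] S   <
  [0,2] PP/NP   >
    [0,1] "the" : (PP/NP)/NP
    [1,2] "slowly" : NP
  [2,8] S\(PP/NP)   >
    [2,3] "plan" : (S\(PP/NP))/NP
    [3,8] NP   >
      [3,7] NP/S   >
        [3,6] (NP/S)/PP   >
          [3,4] "some" : ((NP/S)/PP)/S
          [4,6] S   >
            [4,5] "song" : S/N
            [5,6] "river" : N
        [6,7] "here" : PP
      [7,8] "chased" : S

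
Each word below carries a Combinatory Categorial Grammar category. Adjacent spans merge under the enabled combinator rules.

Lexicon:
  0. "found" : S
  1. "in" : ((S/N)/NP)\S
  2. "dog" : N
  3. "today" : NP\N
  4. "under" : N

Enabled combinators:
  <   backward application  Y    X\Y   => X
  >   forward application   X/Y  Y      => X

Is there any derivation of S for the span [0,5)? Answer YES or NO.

[0,5] S   >
  [0,4] S/N   >
    [0,2] (S/N)/NP   <
      [0,1] "found" : S
      [1,2] "in" : ((S/N)/NP)\S
    [2,4] NP   <
      [2,3] "dog" : N
      [3,4] "today" : NP\N
  [4,5] "under" : N

YES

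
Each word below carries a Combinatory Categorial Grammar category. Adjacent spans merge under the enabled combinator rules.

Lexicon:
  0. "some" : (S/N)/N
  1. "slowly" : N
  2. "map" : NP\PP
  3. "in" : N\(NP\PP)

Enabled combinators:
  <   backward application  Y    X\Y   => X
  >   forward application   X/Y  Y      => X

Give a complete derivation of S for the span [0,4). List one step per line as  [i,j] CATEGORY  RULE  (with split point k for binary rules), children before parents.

[0,4] S   >
  [0,2] S/N   >
    [0,1] "some" : (S/N)/N
    [1,2] "slowly" : N
  [2,4] N   <
    [2,3] "map" : NP\PP
    [3,4] "in" : N\(NP\PP)

[0,1] (S/N)/N  lex  "some"
[1,2] N  lex  "slowly"
[0,2] S/N  >  k=1
[2,3] NP\PP  lex  "map"
[3,4] N\(NP\PP)  lex  "in"
[2,4] N  <  k=3
[0,4] S  >  k=2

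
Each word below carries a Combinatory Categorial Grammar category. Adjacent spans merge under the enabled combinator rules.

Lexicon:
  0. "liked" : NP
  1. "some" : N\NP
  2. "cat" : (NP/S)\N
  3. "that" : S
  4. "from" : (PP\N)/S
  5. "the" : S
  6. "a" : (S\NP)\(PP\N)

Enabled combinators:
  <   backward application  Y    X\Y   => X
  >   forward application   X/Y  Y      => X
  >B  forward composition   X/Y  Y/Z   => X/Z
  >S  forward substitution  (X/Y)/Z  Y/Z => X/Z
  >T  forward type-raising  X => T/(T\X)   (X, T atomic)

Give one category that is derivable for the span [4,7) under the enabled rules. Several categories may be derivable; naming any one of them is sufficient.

[0,7] S   <
  [0,4] NP   >
    [0,3] NP/S   <
      [0,2] N   <
        [0,1] "liked" : NP
        [1,2] "some" : N\NP
      [2,3] "cat" : (NP/S)\N
    [3,4] "that" : S
  [4,7] S\NP   <
    [4,6] PP\N   >
      [4,5] "from" : (PP\N)/S
      [5,6] "the" : S
    [6,7] "a" : (S\NP)\(PP\N)

S\NP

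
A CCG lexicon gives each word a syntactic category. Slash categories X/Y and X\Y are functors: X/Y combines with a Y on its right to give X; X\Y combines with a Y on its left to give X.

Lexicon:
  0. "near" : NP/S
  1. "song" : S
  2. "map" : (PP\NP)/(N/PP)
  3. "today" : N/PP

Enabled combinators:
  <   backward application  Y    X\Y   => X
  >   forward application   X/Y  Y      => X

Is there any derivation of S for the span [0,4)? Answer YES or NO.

NP/S S (PP\NP)/(N/PP) N/PP
CKY chart[0,4] = {PP}; S ∉ chart

NO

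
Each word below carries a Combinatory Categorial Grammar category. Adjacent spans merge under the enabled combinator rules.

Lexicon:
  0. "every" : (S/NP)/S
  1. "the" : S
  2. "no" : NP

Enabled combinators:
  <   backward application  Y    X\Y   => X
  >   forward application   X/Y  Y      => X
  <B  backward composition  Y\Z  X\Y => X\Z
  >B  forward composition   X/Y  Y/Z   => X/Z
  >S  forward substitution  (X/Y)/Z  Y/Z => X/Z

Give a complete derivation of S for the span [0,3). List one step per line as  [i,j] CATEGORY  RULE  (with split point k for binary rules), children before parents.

[0,1] (S/NP)/S  lex  "every"
[1,2] S  lex  "the"
[0,2] S/NP  >  k=1
[2,3] NP  lex  "no"
[0,3] S  >  k=2

[0,3] S   >
  [0,2] S/NP   >
    [0,1] "every" : (S/NP)/S
    [1,2] "the" : S
  [2,3] "no" : NP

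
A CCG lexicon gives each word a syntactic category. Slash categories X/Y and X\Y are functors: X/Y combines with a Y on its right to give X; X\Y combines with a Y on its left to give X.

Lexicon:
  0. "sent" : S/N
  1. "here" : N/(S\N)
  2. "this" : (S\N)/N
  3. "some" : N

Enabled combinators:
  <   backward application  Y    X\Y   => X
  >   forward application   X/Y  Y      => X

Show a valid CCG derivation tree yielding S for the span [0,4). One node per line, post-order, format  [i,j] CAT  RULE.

[0,4] S   >
  [0,1] "sent" : S/N
  [1,4] N   >
    [1,2] "here" : N/(S\N)
    [2,4] S\N   >
      [2,3] "this" : (S\N)/N
      [3,4] "some" : N

[0,1] S/N  lex  "sent"
[1,2] N/(S\N)  lex  "here"
[2,3] (S\N)/N  lex  "this"
[3,4] N  lex  "some"
[2,4] S\N  >  k=3
[1,4] N  >  k=2
[0,4] S  >  k=1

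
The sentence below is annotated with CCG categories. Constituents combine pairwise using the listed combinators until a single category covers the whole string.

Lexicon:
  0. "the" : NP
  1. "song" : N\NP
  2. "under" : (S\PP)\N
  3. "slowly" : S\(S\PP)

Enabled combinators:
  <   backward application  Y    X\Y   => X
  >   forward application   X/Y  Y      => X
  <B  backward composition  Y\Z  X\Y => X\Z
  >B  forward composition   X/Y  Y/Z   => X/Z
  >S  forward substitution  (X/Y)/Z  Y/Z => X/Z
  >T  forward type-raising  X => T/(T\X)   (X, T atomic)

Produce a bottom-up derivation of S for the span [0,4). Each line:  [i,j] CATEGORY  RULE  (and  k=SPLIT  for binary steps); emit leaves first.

[0,1] NP  lex  "the"
[0,1] N/(N\NP)  >T
[1,2] N\NP  lex  "song"
[0,2] N  >  k=1
[2,3] (S\PP)\N  lex  "under"
[0,3] S\PP  <  k=2
[3,4] S\(S\PP)  lex  "slowly"
[0,4] S  <  k=3

[0,4] S   <
  [0,3] S\PP   <
    [0,2] N   >
      [0,1] N/(N\NP)   >T
        [0,1] "the" : NP
      [1,2] "song" : N\NP
    [2,3] "under" : (S\PP)\N
  [3,4] "slowly" : S\(S\PP)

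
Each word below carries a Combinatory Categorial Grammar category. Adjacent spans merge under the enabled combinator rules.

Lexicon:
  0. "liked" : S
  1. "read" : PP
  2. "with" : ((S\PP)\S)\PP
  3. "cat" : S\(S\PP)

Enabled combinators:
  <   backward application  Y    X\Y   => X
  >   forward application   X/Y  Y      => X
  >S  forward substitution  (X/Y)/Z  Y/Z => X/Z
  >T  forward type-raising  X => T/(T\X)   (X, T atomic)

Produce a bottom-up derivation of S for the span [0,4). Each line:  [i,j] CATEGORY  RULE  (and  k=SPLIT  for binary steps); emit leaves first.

[0,4] S   <
  [0,3] S\PP   <
    [0,1] "liked" : S
    [1,3] (S\PP)\S   <
      [1,2] "read" : PP
      [2,3] "with" : ((S\PP)\S)\PP
  [3,4] "cat" : S\(S\PP)

[0,1] S  lex  "liked"
[1,2] PP  lex  "read"
[2,3] ((S\PP)\S)\PP  lex  "with"
[1,3] (S\PP)\S  <  k=2
[0,3] S\PP  <  k=1
[3,4] S\(S\PP)  lex  "cat"
[0,4] S  <  k=3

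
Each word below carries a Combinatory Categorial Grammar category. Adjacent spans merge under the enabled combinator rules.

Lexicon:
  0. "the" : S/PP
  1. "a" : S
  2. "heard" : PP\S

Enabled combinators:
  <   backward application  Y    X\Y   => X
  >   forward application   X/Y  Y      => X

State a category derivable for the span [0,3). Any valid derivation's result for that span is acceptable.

S

[0,3] S   >
  [0,1] "the" : S/PP
  [1,3] PP   <
    [1,2] "a" : S
    [2,3] "heard" : PP\S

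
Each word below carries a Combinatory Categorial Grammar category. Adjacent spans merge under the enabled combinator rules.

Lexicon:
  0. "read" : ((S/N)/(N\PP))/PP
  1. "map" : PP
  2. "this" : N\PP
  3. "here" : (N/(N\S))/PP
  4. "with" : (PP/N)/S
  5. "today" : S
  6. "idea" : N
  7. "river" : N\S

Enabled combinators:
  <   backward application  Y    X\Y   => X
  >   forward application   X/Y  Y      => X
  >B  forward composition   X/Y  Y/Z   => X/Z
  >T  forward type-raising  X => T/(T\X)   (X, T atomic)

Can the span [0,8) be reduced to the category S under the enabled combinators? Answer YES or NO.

[0,8] S   >
  [0,3] S/N   >
    [0,2] (S/N)/(N\PP)   >
      [0,1] "read" : ((S/N)/(N\PP))/PP
      [1,2] "map" : PP
    [2,3] "this" : N\PP
  [3,8] N   >
    [3,7] N/(N\S)   >
      [3,4] "here" : (N/(N\S))/PP
      [4,7] PP   >
        [4,6] PP/N   >
          [4,5] "with" : (PP/N)/S
          [5,6] "today" : S
        [6,7] "idea" : N
    [7,8] "river" : N\S

YES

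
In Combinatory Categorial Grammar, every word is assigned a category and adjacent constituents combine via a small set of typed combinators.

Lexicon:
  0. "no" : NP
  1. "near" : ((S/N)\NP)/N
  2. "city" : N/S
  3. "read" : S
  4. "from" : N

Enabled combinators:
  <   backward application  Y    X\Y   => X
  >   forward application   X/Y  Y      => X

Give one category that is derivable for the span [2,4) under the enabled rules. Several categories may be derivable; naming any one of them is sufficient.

[0,5] S   >
  [0,4] S/N   <
    [0,1] "no" : NP
    [1,4] (S/N)\NP   >
      [1,2] "near" : ((S/N)\NP)/N
      [2,4] N   >
        [2,3] "city" : N/S
        [3,4] "read" : S
  [4,5] "from" : N

N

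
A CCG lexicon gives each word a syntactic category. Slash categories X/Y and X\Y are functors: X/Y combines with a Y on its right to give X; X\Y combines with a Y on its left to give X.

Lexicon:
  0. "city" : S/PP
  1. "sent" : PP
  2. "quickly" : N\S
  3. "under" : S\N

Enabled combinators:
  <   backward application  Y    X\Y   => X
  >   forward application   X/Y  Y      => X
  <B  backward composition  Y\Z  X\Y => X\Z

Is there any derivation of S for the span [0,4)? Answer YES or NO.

[0,4] S   <
  [0,3] N   <
    [0,2] S   >
      [0,1] "city" : S/PP
      [1,2] "sent" : PP
    [2,3] "quickly" : N\S
  [3,4] "under" : S\N

YES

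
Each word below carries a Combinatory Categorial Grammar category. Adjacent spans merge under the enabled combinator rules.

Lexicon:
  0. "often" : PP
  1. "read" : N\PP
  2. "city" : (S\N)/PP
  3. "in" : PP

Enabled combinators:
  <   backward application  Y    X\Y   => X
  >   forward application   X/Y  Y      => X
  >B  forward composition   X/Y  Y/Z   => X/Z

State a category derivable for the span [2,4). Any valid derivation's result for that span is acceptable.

S\N

[0,4] S   <
  [0,2] N   <
    [0,1] "often" : PP
    [1,2] "read" : N\PP
  [2,4] S\N   >
    [2,3] "city" : (S\N)/PP
    [3,4] "in" : PP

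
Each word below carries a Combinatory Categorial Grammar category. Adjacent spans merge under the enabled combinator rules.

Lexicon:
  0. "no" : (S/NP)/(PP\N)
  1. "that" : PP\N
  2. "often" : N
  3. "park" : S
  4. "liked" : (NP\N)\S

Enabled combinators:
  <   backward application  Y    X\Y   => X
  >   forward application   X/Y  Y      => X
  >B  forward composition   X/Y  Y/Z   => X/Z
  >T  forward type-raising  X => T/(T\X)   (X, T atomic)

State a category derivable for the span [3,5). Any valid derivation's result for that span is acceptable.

[0,5] S   >
  [0,2] S/NP   >
    [0,1] "no" : (S/NP)/(PP\N)
    [1,2] "that" : PP\N
  [2,5] NP   <
    [2,3] "often" : N
    [3,5] NP\N   <
      [3,4] "park" : S
      [4,5] "liked" : (NP\N)\S

NP\N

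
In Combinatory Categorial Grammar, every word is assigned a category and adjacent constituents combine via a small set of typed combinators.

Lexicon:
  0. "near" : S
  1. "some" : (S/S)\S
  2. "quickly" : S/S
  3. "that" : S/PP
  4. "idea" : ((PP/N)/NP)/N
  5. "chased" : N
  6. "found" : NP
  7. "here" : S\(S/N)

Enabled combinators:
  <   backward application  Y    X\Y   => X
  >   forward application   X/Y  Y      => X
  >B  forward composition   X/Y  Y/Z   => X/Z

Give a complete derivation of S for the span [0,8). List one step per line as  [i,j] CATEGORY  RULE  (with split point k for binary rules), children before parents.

[0,8] S   <
  [0,7] S/N   >B
    [0,4] S/PP   >B
      [0,2] S/S   <
        [0,1] "near" : S
        [1,2] "some" : (S/S)\S
      [2,4] S/PP   >B
        [2,3] "quickly" : S/S
        [3,4] "that" : S/PP
    [4,7] PP/N   >
      [4,6] (PP/N)/NP   >
        [4,5] "idea" : ((PP/N)/NP)/N
        [5,6] "chased" : N
      [6,7] "found" : NP
  [7,8] "here" : S\(S/N)

[0,1] S  lex  "near"
[1,2] (S/S)\S  lex  "some"
[0,2] S/S  <  k=1
[2,3] S/S  lex  "quickly"
[3,4] S/PP  lex  "that"
[2,4] S/PP  >B  k=3
[0,4] S/PP  >B  k=2
[4,5] ((PP/N)/NP)/N  lex  "idea"
[5,6] N  lex  "chased"
[4,6] (PP/N)/NP  >  k=5
[6,7] NP  lex  "found"
[4,7] PP/N  >  k=6
[0,7] S/N  >B  k=4
[7,8] S\(S/N)  lex  "here"
[0,8] S  <  k=7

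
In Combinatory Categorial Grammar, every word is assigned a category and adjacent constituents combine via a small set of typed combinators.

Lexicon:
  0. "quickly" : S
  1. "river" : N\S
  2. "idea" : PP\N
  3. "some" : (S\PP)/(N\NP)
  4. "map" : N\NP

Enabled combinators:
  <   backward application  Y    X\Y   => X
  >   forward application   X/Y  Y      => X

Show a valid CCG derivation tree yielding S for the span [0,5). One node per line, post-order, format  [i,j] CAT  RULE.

[0,5] S   <
  [0,3] PP   <
    [0,2] N   <
      [0,1] "quickly" : S
      [1,2] "river" : N\S
    [2,3] "idea" : PP\N
  [3,5] S\PP   >
    [3,4] "some" : (S\PP)/(N\NP)
    [4,5] "map" : N\NP

[0,1] S  lex  "quickly"
[1,2] N\S  lex  "river"
[0,2] N  <  k=1
[2,3] PP\N  lex  "idea"
[0,3] PP  <  k=2
[3,4] (S\PP)/(N\NP)  lex  "some"
[4,5] N\NP  lex  "map"
[3,5] S\PP  >  k=4
[0,5] S  <  k=3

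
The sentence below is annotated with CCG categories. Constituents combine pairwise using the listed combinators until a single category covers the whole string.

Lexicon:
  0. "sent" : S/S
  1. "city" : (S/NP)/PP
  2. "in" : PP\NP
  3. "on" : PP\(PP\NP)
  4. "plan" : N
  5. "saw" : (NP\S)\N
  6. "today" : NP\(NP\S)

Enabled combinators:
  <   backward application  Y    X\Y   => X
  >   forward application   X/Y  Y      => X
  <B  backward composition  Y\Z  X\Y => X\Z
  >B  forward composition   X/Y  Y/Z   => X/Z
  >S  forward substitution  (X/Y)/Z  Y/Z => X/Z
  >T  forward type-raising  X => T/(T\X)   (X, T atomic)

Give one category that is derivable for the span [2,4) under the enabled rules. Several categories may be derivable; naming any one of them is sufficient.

PP

[0,7] S   >
  [0,4] S/NP   >B
    [0,1] "sent" : S/S
    [1,4] S/NP   >
      [1,2] "city" : (S/NP)/PP
      [2,4] PP   <
        [2,3] "in" : PP\NP
        [3,4] "on" : PP\(PP\NP)
  [4,7] NP   <
    [4,6] NP\S   <
      [4,5] "plan" : N
      [5,6] "saw" : (NP\S)\N
    [6,7] "today" : NP\(NP\S)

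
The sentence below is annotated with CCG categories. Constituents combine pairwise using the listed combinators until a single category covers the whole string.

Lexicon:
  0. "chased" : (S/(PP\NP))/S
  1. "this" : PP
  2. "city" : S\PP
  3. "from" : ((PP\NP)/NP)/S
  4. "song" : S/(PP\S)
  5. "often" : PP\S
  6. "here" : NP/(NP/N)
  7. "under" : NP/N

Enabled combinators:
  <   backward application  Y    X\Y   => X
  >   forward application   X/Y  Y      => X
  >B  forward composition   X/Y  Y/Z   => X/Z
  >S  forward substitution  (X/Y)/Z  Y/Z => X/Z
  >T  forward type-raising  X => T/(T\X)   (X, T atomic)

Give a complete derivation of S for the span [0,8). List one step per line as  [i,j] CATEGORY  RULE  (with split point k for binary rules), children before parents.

[0,1] (S/(PP\NP))/S  lex  "chased"
[1,2] PP  lex  "this"
[1,2] S/(S\PP)  >T
[2,3] S\PP  lex  "city"
[1,3] S  >  k=2
[0,3] S/(PP\NP)  >  k=1
[3,4] ((PP\NP)/NP)/S  lex  "from"
[4,5] S/(PP\S)  lex  "song"
[5,6] PP\S  lex  "often"
[4,6] S  >  k=5
[3,6] (PP\NP)/NP  >  k=4
[6,7] NP/(NP/N)  lex  "here"
[7,8] NP/N  lex  "under"
[6,8] NP  >  k=7
[3,8] PP\NP  >  k=6
[0,8] S  >  k=3

[0,8] S   >
  [0,3] S/(PP\NP)   >
    [0,1] "chased" : (S/(PP\NP))/S
    [1,3] S   >
      [1,2] S/(S\PP)   >T
        [1,2] "this" : PP
      [2,3] "city" : S\PP
  [3,8] PP\NP   >
    [3,6] (PP\NP)/NP   >
      [3,4] "from" : ((PP\NP)/NP)/S
      [4,6] S   >
        [4,5] "song" : S/(PP\S)
        [5,6] "often" : PP\S
    [6,8] NP   >
      [6,7] "here" : NP/(NP/N)
      [7,8] "under" : NP/N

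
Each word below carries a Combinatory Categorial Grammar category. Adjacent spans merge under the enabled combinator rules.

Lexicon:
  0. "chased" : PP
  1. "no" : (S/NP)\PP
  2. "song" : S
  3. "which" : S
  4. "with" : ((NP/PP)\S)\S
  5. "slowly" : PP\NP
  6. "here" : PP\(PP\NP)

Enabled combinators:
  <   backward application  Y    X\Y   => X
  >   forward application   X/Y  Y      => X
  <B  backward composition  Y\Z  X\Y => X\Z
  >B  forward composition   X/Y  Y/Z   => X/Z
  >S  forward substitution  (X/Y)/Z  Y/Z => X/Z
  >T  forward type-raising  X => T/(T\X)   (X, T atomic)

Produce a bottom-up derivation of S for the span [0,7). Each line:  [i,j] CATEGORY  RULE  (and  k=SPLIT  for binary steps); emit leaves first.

[0,1] PP  lex  "chased"
[1,2] (S/NP)\PP  lex  "no"
[0,2] S/NP  <  k=1
[2,3] S  lex  "song"
[3,4] S  lex  "which"
[4,5] ((NP/PP)\S)\S  lex  "with"
[3,5] (NP/PP)\S  <  k=4
[2,5] NP/PP  <  k=3
[5,6] PP\NP  lex  "slowly"
[6,7] PP\(PP\NP)  lex  "here"
[5,7] PP  <  k=6
[2,7] NP  >  k=5
[0,7] S  >  k=2

[0,7] S   >
  [0,2] S/NP   <
    [0,1] "chased" : PP
    [1,2] "no" : (S/NP)\PP
  [2,7] NP   >
    [2,5] NP/PP   <
      [2,3] "song" : S
      [3,5] (NP/PP)\S   <
        [3,4] "which" : S
        [4,5] "with" : ((NP/PP)\S)\S
    [5,7] PP   <
      [5,6] "slowly" : PP\NP
      [6,7] "here" : PP\(PP\NP)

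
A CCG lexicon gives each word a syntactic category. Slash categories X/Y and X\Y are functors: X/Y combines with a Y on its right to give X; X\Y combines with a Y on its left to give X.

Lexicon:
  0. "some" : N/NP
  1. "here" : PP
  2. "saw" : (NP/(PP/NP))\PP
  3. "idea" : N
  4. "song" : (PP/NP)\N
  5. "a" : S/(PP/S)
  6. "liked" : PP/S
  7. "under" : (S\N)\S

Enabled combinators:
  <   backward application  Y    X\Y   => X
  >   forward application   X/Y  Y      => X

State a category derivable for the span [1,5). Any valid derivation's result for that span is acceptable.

[0,8] S   <
  [0,5] N   >
    [0,1] "some" : N/NP
    [1,5] NP   >
      [1,3] NP/(PP/NP)   <
        [1,2] "here" : PP
        [2,3] "saw" : (NP/(PP/NP))\PP
      [3,5] PP/NP   <
        [3,4] "idea" : N
        [4,5] "song" : (PP/NP)\N
  [5,8] S\N   <
    [5,7] S   >
      [5,6] "a" : S/(PP/S)
      [6,7] "liked" : PP/S
    [7,8] "under" : (S\N)\S

NP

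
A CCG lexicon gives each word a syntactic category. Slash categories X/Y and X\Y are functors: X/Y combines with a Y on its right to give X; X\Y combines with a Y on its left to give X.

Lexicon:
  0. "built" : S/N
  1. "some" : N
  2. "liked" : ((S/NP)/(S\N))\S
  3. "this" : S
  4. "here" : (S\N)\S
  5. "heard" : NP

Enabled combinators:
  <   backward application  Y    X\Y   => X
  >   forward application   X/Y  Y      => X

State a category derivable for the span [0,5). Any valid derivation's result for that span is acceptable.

[0,6] S   >
  [0,5] S/NP   >
    [0,3] (S/NP)/(S\N)   <
      [0,2] S   >
        [0,1] "built" : S/N
        [1,2] "some" : N
      [2,3] "liked" : ((S/NP)/(S\N))\S
    [3,5] S\N   <
      [3,4] "this" : S
      [4,5] "here" : (S\N)\S
  [5,6] "heard" : NP

S/NP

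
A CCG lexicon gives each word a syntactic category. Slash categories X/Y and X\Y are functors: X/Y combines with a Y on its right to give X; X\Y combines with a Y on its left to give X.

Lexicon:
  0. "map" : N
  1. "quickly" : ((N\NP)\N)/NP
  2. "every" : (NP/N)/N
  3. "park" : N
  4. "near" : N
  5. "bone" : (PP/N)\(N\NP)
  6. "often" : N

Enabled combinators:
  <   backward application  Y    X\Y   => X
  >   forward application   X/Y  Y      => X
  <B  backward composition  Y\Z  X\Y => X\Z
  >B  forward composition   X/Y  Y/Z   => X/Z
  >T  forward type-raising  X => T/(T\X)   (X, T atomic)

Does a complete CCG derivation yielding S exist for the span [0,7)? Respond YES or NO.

N ((N\NP)\N)/NP (NP/N)/N N N (PP/N)\(N\NP) N
CKY chart[0,7] = {N/(N\PP), NP/(NP\PP), PP, PP/(N\N), PP/(PP\PP), S/(S\PP)}; S ∉ chart

NO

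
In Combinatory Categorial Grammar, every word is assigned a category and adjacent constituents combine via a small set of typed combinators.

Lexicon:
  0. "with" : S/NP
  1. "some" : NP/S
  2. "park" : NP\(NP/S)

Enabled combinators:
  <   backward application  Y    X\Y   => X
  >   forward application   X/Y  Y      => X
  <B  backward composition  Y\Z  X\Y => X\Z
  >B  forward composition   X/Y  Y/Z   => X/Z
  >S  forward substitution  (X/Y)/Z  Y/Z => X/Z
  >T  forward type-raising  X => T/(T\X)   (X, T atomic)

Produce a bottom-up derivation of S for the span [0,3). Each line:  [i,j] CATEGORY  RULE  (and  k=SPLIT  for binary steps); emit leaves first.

[0,3] S   >
  [0,1] "with" : S/NP
  [1,3] NP   <
    [1,2] "some" : NP/S
    [2,3] "park" : NP\(NP/S)

[0,1] S/NP  lex  "with"
[1,2] NP/S  lex  "some"
[2,3] NP\(NP/S)  lex  "park"
[1,3] NP  <  k=2
[0,3] S  >  k=1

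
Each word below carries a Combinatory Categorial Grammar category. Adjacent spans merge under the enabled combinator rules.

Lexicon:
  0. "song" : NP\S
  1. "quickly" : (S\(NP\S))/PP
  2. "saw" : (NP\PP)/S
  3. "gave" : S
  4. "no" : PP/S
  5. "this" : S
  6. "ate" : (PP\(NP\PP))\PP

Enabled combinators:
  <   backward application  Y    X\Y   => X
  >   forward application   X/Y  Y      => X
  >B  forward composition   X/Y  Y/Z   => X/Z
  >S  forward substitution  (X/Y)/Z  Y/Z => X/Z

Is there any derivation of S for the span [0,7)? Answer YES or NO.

YES

[0,7] S   <
  [0,1] "song" : NP\S
  [1,7] S\(NP\S)   >
    [1,2] "quickly" : (S\(NP\S))/PP
    [2,7] PP   <
      [2,4] NP\PP   >
        [2,3] "saw" : (NP\PP)/S
        [3,4] "gave" : S
      [4,7] PP\(NP\PP)   <
        [4,6] PP   >
          [4,5] "no" : PP/S
          [5,6] "this" : S
        [6,7] "ate" : (PP\(NP\PP))\PP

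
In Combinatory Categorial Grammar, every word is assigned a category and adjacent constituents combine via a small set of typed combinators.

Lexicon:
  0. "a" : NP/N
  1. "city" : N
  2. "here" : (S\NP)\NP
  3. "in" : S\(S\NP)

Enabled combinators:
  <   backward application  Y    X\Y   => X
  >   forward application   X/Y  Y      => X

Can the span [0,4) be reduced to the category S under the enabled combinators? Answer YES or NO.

[0,4] S   <
  [0,3] S\NP   <
    [0,2] NP   >
      [0,1] "a" : NP/N
      [1,2] "city" : N
    [2,3] "here" : (S\NP)\NP
  [3,4] "in" : S\(S\NP)

YES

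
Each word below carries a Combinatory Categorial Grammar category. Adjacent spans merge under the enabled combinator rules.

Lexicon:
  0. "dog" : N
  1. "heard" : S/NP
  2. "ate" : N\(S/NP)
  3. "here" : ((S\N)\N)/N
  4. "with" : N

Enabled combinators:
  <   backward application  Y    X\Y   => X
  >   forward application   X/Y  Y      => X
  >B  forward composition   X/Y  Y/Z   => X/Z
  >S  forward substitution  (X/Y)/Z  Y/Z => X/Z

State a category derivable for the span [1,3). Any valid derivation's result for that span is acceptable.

N

[0,5] S   <
  [0,1] "dog" : N
  [1,5] S\N   <
    [1,3] N   <
      [1,2] "heard" : S/NP
      [2,3] "ate" : N\(S/NP)
    [3,5] (S\N)\N   >
      [3,4] "here" : ((S\N)\N)/N
      [4,5] "with" : N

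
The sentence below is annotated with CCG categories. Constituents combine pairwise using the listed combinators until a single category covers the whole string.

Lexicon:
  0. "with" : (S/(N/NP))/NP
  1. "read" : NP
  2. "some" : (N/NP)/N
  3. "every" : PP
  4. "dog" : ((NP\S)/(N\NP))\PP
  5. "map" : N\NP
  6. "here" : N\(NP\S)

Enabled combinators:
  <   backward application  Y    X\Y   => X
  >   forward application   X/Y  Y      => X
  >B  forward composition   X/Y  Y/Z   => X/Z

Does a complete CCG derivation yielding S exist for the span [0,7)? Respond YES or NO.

[0,7] S   >
  [0,3] S/N   >B
    [0,2] S/(N/NP)   >
      [0,1] "with" : (S/(N/NP))/NP
      [1,2] "read" : NP
    [2,3] "some" : (N/NP)/N
  [3,7] N   <
    [3,6] NP\S   >
      [3,5] (NP\S)/(N\NP)   <
        [3,4] "every" : PP
        [4,5] "dog" : ((NP\S)/(N\NP))\PP
      [5,6] "map" : N\NP
    [6,7] "here" : N\(NP\S)

YES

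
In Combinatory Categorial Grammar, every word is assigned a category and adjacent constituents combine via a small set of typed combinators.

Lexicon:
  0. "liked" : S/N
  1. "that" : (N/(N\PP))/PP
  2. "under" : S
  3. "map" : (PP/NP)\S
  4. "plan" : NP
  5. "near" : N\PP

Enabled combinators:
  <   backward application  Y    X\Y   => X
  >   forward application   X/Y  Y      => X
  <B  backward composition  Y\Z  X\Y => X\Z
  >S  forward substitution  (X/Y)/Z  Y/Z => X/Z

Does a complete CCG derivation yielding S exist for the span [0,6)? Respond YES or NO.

YES

[0,6] S   >
  [0,1] "liked" : S/N
  [1,6] N   >
    [1,5] N/(N\PP)   >
      [1,2] "that" : (N/(N\PP))/PP
      [2,5] PP   >
        [2,4] PP/NP   <
          [2,3] "under" : S
          [3,4] "map" : (PP/NP)\S
        [4,5] "plan" : NP
    [5,6] "near" : N\PP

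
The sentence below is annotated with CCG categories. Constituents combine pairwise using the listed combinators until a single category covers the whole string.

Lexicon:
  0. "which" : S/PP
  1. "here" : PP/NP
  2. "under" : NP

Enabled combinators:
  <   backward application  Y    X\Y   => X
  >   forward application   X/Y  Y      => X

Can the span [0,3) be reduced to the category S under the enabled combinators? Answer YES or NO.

YES

[0,3] S   >
  [0,1] "which" : S/PP
  [1,3] PP   >
    [1,2] "here" : PP/NP
    [2,3] "under" : NP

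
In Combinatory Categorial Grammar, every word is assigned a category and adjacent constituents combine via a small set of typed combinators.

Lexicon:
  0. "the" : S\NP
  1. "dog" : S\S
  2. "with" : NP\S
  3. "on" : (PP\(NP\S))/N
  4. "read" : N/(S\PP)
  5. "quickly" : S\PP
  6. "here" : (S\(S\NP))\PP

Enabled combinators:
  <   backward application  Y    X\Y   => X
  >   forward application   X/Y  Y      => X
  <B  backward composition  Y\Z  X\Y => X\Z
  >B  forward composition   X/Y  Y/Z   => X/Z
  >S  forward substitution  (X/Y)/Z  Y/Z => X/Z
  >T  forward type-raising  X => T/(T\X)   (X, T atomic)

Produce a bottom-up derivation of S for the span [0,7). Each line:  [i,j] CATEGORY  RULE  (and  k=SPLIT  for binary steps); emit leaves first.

[0,7] S   <
  [0,2] S\NP   <B
    [0,1] "the" : S\NP
    [1,2] "dog" : S\S
  [2,7] S\(S\NP)   <
    [2,6] PP   <
      [2,3] "with" : NP\S
      [3,6] PP\(NP\S)   >
        [3,4] "on" : (PP\(NP\S))/N
        [4,6] N   >
          [4,5] "read" : N/(S\PP)
          [5,6] "quickly" : S\PP
    [6,7] "here" : (S\(S\NP))\PP

[0,1] S\NP  lex  "the"
[1,2] S\S  lex  "dog"
[0,2] S\NP  <B  k=1
[2,3] NP\S  lex  "with"
[3,4] (PP\(NP\S))/N  lex  "on"
[4,5] N/(S\PP)  lex  "read"
[5,6] S\PP  lex  "quickly"
[4,6] N  >  k=5
[3,6] PP\(NP\S)  >  k=4
[2,6] PP  <  k=3
[6,7] (S\(S\NP))\PP  lex  "here"
[2,7] S\(S\NP)  <  k=6
[0,7] S  <  k=2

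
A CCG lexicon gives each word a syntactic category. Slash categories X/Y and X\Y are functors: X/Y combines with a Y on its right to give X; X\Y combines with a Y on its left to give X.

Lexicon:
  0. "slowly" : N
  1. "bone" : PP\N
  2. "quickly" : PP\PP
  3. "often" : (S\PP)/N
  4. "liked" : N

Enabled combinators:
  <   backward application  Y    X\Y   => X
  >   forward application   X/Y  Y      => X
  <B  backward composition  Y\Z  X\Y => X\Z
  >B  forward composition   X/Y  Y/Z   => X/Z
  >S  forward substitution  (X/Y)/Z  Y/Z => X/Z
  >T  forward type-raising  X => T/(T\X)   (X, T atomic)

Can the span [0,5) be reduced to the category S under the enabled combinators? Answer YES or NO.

[0,5] S   >
  [0,1] S/(S\N)   >T
    [0,1] "slowly" : N
  [1,5] S\N   <B
    [1,3] PP\N   <B
      [1,2] "bone" : PP\N
      [2,3] "quickly" : PP\PP
    [3,5] S\PP   >
      [3,4] "often" : (S\PP)/N
      [4,5] "liked" : N

YES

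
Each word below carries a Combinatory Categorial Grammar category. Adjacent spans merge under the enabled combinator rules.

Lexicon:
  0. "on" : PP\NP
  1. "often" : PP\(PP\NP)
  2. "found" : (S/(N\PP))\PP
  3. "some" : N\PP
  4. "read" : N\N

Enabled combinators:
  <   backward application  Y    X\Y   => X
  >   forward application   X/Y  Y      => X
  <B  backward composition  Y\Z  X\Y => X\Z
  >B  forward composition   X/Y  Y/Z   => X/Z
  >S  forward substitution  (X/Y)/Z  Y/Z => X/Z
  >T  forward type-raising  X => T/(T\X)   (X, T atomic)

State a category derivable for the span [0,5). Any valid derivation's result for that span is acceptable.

[0,5] S   >
  [0,3] S/(N\PP)   <
    [0,2] PP   <
      [0,1] "on" : PP\NP
      [1,2] "often" : PP\(PP\NP)
    [2,3] "found" : (S/(N\PP))\PP
  [3,5] N\PP   <B
    [3,4] "some" : N\PP
    [4,5] "read" : N\N

S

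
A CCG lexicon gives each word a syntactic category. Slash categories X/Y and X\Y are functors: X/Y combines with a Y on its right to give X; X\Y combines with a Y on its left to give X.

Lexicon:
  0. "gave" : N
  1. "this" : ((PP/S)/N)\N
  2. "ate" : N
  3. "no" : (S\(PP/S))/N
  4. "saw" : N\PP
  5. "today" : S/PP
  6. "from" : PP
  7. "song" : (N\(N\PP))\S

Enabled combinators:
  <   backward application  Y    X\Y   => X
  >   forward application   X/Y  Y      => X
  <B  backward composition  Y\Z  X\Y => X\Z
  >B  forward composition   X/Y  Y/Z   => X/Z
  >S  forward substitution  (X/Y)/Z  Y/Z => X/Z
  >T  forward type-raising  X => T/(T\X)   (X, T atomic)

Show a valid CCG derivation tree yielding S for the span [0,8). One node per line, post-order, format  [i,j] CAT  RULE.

[0,8] S   <
  [0,3] PP/S   >
    [0,2] (PP/S)/N   <
      [0,1] "gave" : N
      [1,2] "this" : ((PP/S)/N)\N
    [2,3] "ate" : N
  [3,8] S\(PP/S)   >
    [3,4] "no" : (S\(PP/S))/N
    [4,8] N   <
      [4,5] "saw" : N\PP
      [5,8] N\(N\PP)   <
        [5,7] S   >
          [5,6] "today" : S/PP
          [6,7] "from" : PP
        [7,8] "song" : (N\(N\PP))\S

[0,1] N  lex  "gave"
[1,2] ((PP/S)/N)\N  lex  "this"
[0,2] (PP/S)/N  <  k=1
[2,3] N  lex  "ate"
[0,3] PP/S  >  k=2
[3,4] (S\(PP/S))/N  lex  "no"
[4,5] N\PP  lex  "saw"
[5,6] S/PP  lex  "today"
[6,7] PP  lex  "from"
[5,7] S  >  k=6
[7,8] (N\(N\PP))\S  lex  "song"
[5,8] N\(N\PP)  <  k=7
[4,8] N  <  k=5
[3,8] S\(PP/S)  >  k=4
[0,8] S  <  k=3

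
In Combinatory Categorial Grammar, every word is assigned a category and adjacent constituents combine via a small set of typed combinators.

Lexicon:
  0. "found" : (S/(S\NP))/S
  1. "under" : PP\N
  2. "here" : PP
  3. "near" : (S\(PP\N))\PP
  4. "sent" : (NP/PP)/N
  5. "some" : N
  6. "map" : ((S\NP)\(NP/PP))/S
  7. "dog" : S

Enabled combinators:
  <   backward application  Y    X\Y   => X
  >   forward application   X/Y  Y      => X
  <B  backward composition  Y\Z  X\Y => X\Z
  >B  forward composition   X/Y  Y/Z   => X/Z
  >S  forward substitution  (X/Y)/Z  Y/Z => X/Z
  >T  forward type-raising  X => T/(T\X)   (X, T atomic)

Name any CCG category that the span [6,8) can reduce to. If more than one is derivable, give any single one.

[0,8] S   >
  [0,4] S/(S\NP)   >
    [0,1] "found" : (S/(S\NP))/S
    [1,4] S   <
      [1,2] "under" : PP\N
      [2,4] S\(PP\N)   <
        [2,3] "here" : PP
        [3,4] "near" : (S\(PP\N))\PP
  [4,8] S\NP   <
    [4,6] NP/PP   >
      [4,5] "sent" : (NP/PP)/N
      [5,6] "some" : N
    [6,8] (S\NP)\(NP/PP)   >
      [6,7] "map" : ((S\NP)\(NP/PP))/S
      [7,8] "dog" : S

(S\NP)\(NP/PP)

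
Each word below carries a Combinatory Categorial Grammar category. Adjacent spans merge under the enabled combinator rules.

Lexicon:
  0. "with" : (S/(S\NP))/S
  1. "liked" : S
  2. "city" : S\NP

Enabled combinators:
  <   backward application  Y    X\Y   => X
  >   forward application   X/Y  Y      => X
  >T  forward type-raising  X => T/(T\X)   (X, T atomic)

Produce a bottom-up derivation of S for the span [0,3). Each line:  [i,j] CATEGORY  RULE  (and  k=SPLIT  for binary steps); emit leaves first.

[0,3] S   >
  [0,2] S/(S\NP)   >
    [0,1] "with" : (S/(S\NP))/S
    [1,2] "liked" : S
  [2,3] "city" : S\NP

[0,1] (S/(S\NP))/S  lex  "with"
[1,2] S  lex  "liked"
[0,2] S/(S\NP)  >  k=1
[2,3] S\NP  lex  "city"
[0,3] S  >  k=2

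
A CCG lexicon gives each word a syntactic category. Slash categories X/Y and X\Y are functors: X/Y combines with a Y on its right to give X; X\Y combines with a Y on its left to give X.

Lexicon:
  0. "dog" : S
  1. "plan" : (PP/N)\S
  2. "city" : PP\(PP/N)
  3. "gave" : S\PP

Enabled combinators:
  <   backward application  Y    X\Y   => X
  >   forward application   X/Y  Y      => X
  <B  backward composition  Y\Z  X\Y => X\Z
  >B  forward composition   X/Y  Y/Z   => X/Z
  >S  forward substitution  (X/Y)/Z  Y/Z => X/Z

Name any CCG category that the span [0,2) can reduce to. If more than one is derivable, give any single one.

[0,4] S   <
  [0,3] PP   <
    [0,2] PP/N   <
      [0,1] "dog" : S
      [1,2] "plan" : (PP/N)\S
    [2,3] "city" : PP\(PP/N)
  [3,4] "gave" : S\PP

PP/N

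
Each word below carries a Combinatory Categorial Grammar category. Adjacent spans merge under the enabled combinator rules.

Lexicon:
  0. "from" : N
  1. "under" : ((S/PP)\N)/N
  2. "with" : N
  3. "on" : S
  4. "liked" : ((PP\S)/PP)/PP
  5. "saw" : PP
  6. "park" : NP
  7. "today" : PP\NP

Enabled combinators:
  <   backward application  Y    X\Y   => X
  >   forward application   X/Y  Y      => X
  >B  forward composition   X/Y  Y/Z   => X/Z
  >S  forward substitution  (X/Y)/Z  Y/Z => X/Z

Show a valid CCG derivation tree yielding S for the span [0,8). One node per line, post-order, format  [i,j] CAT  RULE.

[0,1] N  lex  "from"
[1,2] ((S/PP)\N)/N  lex  "under"
[2,3] N  lex  "with"
[1,3] (S/PP)\N  >  k=2
[0,3] S/PP  <  k=1
[3,4] S  lex  "on"
[4,5] ((PP\S)/PP)/PP  lex  "liked"
[5,6] PP  lex  "saw"
[4,6] (PP\S)/PP  >  k=5
[6,7] NP  lex  "park"
[7,8] PP\NP  lex  "today"
[6,8] PP  <  k=7
[4,8] PP\S  >  k=6
[3,8] PP  <  k=4
[0,8] S  >  k=3

[0,8] S   >
  [0,3] S/PP   <
    [0,1] "from" : N
    [1,3] (S/PP)\N   >
      [1,2] "under" : ((S/PP)\N)/N
      [2,3] "with" : N
  [3,8] PP   <
    [3,4] "on" : S
    [4,8] PP\S   >
      [4,6] (PP\S)/PP   >
        [4,5] "liked" : ((PP\S)/PP)/PP
        [5,6] "saw" : PP
      [6,8] PP   <
        [6,7] "park" : NP
        [7,8] "today" : PP\NP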